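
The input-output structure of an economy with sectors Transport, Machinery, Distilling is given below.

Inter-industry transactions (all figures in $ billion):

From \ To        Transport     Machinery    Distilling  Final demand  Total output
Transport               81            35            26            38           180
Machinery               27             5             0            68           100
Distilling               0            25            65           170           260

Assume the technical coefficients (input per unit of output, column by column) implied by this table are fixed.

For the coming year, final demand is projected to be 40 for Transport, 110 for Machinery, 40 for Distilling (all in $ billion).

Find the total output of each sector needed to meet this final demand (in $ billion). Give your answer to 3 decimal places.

x_1 = 183.297, x_2 = 144.731, x_3 = 101.577

Technical coefficients a_ij = z_ij / X_j:
  a_11 = 81/180 = 0.45, a_21 = 27/180 = 0.15, a_31 = 0/180 = 0.00
  a_12 = 35/100 = 0.35, a_22 = 5/100 = 0.05, a_32 = 25/100 = 0.25
  a_13 = 26/260 = 0.10, a_23 = 0/260 = 0.00, a_33 = 65/260 = 0.25
I − A =
  [   0.55    -0.35    -0.10]
  [  -0.15     0.95     0.00]
  [   0.00    -0.25     0.75]
Cofactors of I−A, C_ij = (−1)^(i+j)·(minor ij) (rows/columns in the sector order above):
  C_11 = (0.95)(0.75) − (0.00)(-0.25) = 0.7125
  C_12 = −[(-0.15)(0.75) − (0.00)(0.00)] = 0.1125
  C_13 = (-0.15)(-0.25) − (0.95)(0.00) = 0.0375
  C_21 = −[(-0.35)(0.75) − (-0.10)(-0.25)] = 0.2875
  C_22 = (0.55)(0.75) − (-0.10)(0.00) = 0.4125
  C_23 = −[(0.55)(-0.25) − (-0.35)(0.00)] = 0.1375
  C_31 = (-0.35)(0.00) − (-0.10)(0.95) = 0.0950
  C_32 = −[(0.55)(0.00) − (-0.10)(-0.15)] = 0.0150
  C_33 = (0.55)(0.95) − (-0.35)(-0.15) = 0.4700
det(I−A) = Σ_j (I−A)_1j·C_1j = (0.55)(0.7125) + (-0.35)(0.1125) + (-0.10)(0.0375) = 0.34875
adj(I−A) = Cᵀ =
  [ 0.7125   0.2875   0.0950]
  [ 0.1125   0.4125   0.0150]
  [ 0.0375   0.1375   0.4700]
(I − A)⁻¹ = adj(I−A) / det(I−A) ≈
  [   2.0430     0.8244     0.2724]
  [   0.3226     1.1828     0.0430]
  [   0.1075     0.3943     1.3477]
x = (I − A)⁻¹ d = adj(I−A)·d / det(I−A), with det(I−A) = 0.34875:
  x_1 = (0.7125·40 + 0.2875·110 + 0.0950·40) / 0.34875 = 63.925 / 0.34875 ≈ 183.297
  x_2 = (0.1125·40 + 0.4125·110 + 0.0150·40) / 0.34875 = 50.475 / 0.34875 ≈ 144.731
  x_3 = (0.0375·40 + 0.1375·110 + 0.4700·40) / 0.34875 = 35.425 / 0.34875 ≈ 101.577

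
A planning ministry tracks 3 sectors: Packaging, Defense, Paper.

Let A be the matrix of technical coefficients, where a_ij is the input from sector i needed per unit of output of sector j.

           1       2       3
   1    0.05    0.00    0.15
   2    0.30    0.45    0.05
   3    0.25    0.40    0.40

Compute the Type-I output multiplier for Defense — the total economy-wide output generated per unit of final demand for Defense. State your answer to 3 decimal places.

m_2 = 3.801

I − A =
  [   0.95     0.00    -0.15]
  [  -0.30     0.55    -0.05]
  [  -0.25    -0.40     0.60]
Cofactors of I−A, C_ij = (−1)^(i+j)·(minor ij) (rows/columns in the sector order above):
  C_11 = (0.55)(0.60) − (-0.05)(-0.40) = 0.3100
  C_12 = −[(-0.30)(0.60) − (-0.05)(-0.25)] = 0.1925
  C_13 = (-0.30)(-0.40) − (0.55)(-0.25) = 0.2575
  C_21 = −[(0.00)(0.60) − (-0.15)(-0.40)] = 0.0600
  C_22 = (0.95)(0.60) − (-0.15)(-0.25) = 0.5325
  C_23 = −[(0.95)(-0.40) − (0.00)(-0.25)] = 0.3800
  C_31 = (0.00)(-0.05) − (-0.15)(0.55) = 0.0825
  C_32 = −[(0.95)(-0.05) − (-0.15)(-0.30)] = 0.0925
  C_33 = (0.95)(0.55) − (0.00)(-0.30) = 0.5225
det(I−A) = Σ_j (I−A)_1j·C_1j = (0.95)(0.3100) + (0.00)(0.1925) + (-0.15)(0.2575) = 0.255875
adj(I−A) = Cᵀ =
  [ 0.3100   0.0600   0.0825]
  [ 0.1925   0.5325   0.0925]
  [ 0.2575   0.3800   0.5225]
(I − A)⁻¹ = adj(I−A) / det(I−A) ≈
  [   1.2115     0.2345     0.3224]
  [   0.7523     2.0811     0.3615]
  [   1.0064     1.4851     2.0420]
The output multiplier for sector j is the column-j sum of the Leontief inverse (I − A)⁻¹ = adj(I−A) / det(I−A).
Column 2 of adj(I−A): (0.0600, 0.5325, 0.3800); det(I−A) = 0.255875.
m_2 = (0.0600 + 0.5325 + 0.3800) / 0.255875 = 0.9725 / 0.255875 ≈ 3.801.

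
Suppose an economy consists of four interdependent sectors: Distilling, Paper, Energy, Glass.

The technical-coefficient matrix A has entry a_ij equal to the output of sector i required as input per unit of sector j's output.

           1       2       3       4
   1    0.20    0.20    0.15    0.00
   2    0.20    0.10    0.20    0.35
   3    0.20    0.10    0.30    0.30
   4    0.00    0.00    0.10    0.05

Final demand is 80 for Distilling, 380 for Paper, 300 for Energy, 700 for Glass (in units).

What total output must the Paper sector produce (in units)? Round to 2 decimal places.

x_2 = 1138.11

I − A =
  [   0.80    -0.20    -0.15     0.00]
  [  -0.20     0.90    -0.20    -0.35]
  [  -0.20    -0.10     0.70    -0.30]
  [   0.00     0.00    -0.10     0.95]
Compute the cofactors C_ij = (−1)^(i+j)·(3×3 minor ij) of I−A; the adjugate is their transpose:
adj(I−A) = Cᵀ =
  [ 0.54900   0.14125   0.17325   0.10675]
  [ 0.17200   0.47950   0.20850   0.24250]
  [ 0.19000   0.11400   0.64600   0.24600]
  [ 0.02000   0.01200   0.06800   0.42200]
det(I−A) = Σ_j (I−A)_1j·C_1j = (0.80)(0.54900) + (-0.20)(0.17200) + (-0.15)(0.19000) + (0.00)(0.02000) = 0.3763
(I − A)⁻¹ = adj(I−A) / det(I−A) ≈
  [   1.4589     0.3754     0.4604     0.2837]
  [   0.4571     1.2742     0.5541     0.6444]
  [   0.5049     0.3029     1.7167     0.6537]
  [   0.0531     0.0319     0.1807     1.1214]
x = (I − A)⁻¹ d = adj(I−A)·d / det(I−A), with det(I−A) = 0.3763:
  x_1 = (0.54900·80 + 0.14125·380 + 0.17325·300 + 0.10675·700) / 0.3763 = 224.295 / 0.3763 ≈ 596.05
  x_2 = (0.17200·80 + 0.47950·380 + 0.20850·300 + 0.24250·700) / 0.3763 = 428.27 / 0.3763 ≈ 1138.11
  x_3 = (0.19000·80 + 0.11400·380 + 0.64600·300 + 0.24600·700) / 0.3763 = 424.52 / 0.3763 ≈ 1128.14
  x_4 = (0.02000·80 + 0.01200·380 + 0.06800·300 + 0.42200·700) / 0.3763 = 321.96 / 0.3763 ≈ 855.59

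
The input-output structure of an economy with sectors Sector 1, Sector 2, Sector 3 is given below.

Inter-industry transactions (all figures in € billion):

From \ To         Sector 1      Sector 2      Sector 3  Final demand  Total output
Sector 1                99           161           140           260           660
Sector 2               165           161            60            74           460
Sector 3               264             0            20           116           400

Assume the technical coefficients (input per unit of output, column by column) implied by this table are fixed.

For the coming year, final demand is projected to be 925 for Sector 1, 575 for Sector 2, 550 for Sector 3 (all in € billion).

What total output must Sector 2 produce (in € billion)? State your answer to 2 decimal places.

Technical coefficients a_ij = z_ij / X_j:
  a_11 = 99/660 = 0.15, a_21 = 165/660 = 0.25, a_31 = 264/660 = 0.40
  a_12 = 161/460 = 0.35, a_22 = 161/460 = 0.35, a_32 = 0/460 = 0.00
  a_13 = 140/400 = 0.35, a_23 = 60/400 = 0.15, a_33 = 20/400 = 0.05
I − A =
  [   0.85    -0.35    -0.35]
  [  -0.25     0.65    -0.15]
  [  -0.40     0.00     0.95]
Cofactors of I−A, C_ij = (−1)^(i+j)·(minor ij) (rows/columns in the sector order above):
  C_11 = (0.65)(0.95) − (-0.15)(0.00) = 0.6175
  C_12 = −[(-0.25)(0.95) − (-0.15)(-0.40)] = 0.2975
  C_13 = (-0.25)(0.00) − (0.65)(-0.40) = 0.2600
  C_21 = −[(-0.35)(0.95) − (-0.35)(0.00)] = 0.3325
  C_22 = (0.85)(0.95) − (-0.35)(-0.40) = 0.6675
  C_23 = −[(0.85)(0.00) − (-0.35)(-0.40)] = 0.1400
  C_31 = (-0.35)(-0.15) − (-0.35)(0.65) = 0.2800
  C_32 = −[(0.85)(-0.15) − (-0.35)(-0.25)] = 0.2150
  C_33 = (0.85)(0.65) − (-0.35)(-0.25) = 0.4650
det(I−A) = Σ_j (I−A)_1j·C_1j = (0.85)(0.6175) + (-0.35)(0.2975) + (-0.35)(0.2600) = 0.32975
adj(I−A) = Cᵀ =
  [ 0.6175   0.3325   0.2800]
  [ 0.2975   0.6675   0.2150]
  [ 0.2600   0.1400   0.4650]
(I − A)⁻¹ = adj(I−A) / det(I−A) ≈
  [   1.8726     1.0083     0.8491]
  [   0.9022     2.0243     0.6520]
  [   0.7885     0.4246     1.4102]
x = (I − A)⁻¹ d = adj(I−A)·d / det(I−A), with det(I−A) = 0.32975:
  x_1 = (0.6175·925 + 0.3325·575 + 0.2800·550) / 0.32975 = 916.375 / 0.32975 ≈ 2779.00
  x_2 = (0.2975·925 + 0.6675·575 + 0.2150·550) / 0.32975 = 777.25 / 0.32975 ≈ 2357.09
  x_3 = (0.2600·925 + 0.1400·575 + 0.4650·550) / 0.32975 = 576.75 / 0.32975 ≈ 1749.05

x_2 = 2357.09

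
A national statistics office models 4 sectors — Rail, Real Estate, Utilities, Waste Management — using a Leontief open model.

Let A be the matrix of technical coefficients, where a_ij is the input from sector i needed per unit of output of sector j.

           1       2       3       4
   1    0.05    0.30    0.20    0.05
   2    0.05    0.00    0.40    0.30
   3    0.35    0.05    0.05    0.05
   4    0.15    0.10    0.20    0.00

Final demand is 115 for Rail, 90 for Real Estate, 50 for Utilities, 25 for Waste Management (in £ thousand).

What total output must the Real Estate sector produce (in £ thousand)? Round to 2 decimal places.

I − A =
  [   0.95    -0.30    -0.20    -0.05]
  [  -0.05     1.00    -0.40    -0.30]
  [  -0.35    -0.05     0.95    -0.05]
  [  -0.15    -0.10    -0.20     1.00]
Compute the cofactors C_ij = (−1)^(i+j)·(3×3 minor ij) of I−A; the adjugate is their transpose:
adj(I−A) = Cᵀ =
  [ 0.886500   0.298250   0.344000   0.151000]
  [ 0.253750   0.810875   0.453500   0.278625]
  [ 0.352000   0.160875   0.885250   0.110125]
  [ 0.228750   0.158000   0.274000   0.756750]
det(I−A) = Σ_j (I−A)_1j·C_1j = (0.95)(0.886500) + (-0.30)(0.253750) + (-0.20)(0.352000) + (-0.05)(0.228750) = 0.6842125
(I − A)⁻¹ = adj(I−A) / det(I−A) ≈
  [   1.2957     0.4359     0.5028     0.2207]
  [   0.3709     1.1851     0.6628     0.4072]
  [   0.5145     0.2351     1.2938     0.1610]
  [   0.3343     0.2309     0.4005     1.1060]
x = (I − A)⁻¹ d = adj(I−A)·d / det(I−A), with det(I−A) = 0.6842125:
  x_1 = (0.886500·115 + 0.298250·90 + 0.344000·50 + 0.151000·25) / 0.6842125 = 149.765 / 0.6842125 ≈ 218.89
  x_2 = (0.253750·115 + 0.810875·90 + 0.453500·50 + 0.278625·25) / 0.6842125 = 131.800625 / 0.6842125 ≈ 192.63
  x_3 = (0.352000·115 + 0.160875·90 + 0.885250·50 + 0.110125·25) / 0.6842125 = 101.974375 / 0.6842125 ≈ 149.04
  x_4 = (0.228750·115 + 0.158000·90 + 0.274000·50 + 0.756750·25) / 0.6842125 = 73.145 / 0.6842125 ≈ 106.90

x_2 = 192.63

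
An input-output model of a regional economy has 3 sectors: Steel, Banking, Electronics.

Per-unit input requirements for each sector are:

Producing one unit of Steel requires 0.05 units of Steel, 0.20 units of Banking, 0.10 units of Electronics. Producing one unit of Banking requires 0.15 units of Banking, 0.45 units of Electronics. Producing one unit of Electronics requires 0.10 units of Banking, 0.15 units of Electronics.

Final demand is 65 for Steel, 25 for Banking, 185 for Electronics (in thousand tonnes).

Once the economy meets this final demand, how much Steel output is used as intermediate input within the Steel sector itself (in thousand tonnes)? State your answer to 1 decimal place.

I − A =
  [   0.95     0.00     0.00]
  [  -0.20     0.85    -0.10]
  [  -0.10    -0.45     0.85]
Cofactors of I−A, C_ij = (−1)^(i+j)·(minor ij) (rows/columns in the sector order above):
  C_11 = (0.85)(0.85) − (-0.10)(-0.45) = 0.6775
  C_12 = −[(-0.20)(0.85) − (-0.10)(-0.10)] = 0.1800
  C_13 = (-0.20)(-0.45) − (0.85)(-0.10) = 0.1750
  C_21 = −[(0.00)(0.85) − (0.00)(-0.45)] = 0.0000
  C_22 = (0.95)(0.85) − (0.00)(-0.10) = 0.8075
  C_23 = −[(0.95)(-0.45) − (0.00)(-0.10)] = 0.4275
  C_31 = (0.00)(-0.10) − (0.00)(0.85) = 0.0000
  C_32 = −[(0.95)(-0.10) − (0.00)(-0.20)] = 0.0950
  C_33 = (0.95)(0.85) − (0.00)(-0.20) = 0.8075
det(I−A) = Σ_j (I−A)_1j·C_1j = (0.95)(0.6775) + (0.00)(0.1800) + (0.00)(0.1750) = 0.643625
adj(I−A) = Cᵀ =
  [ 0.6775   0.0000   0.0000]
  [ 0.1800   0.8075   0.0950]
  [ 0.1750   0.4275   0.8075]
(I − A)⁻¹ = adj(I−A) / det(I−A) ≈
  [   1.0526     0.0000     0.0000]
  [   0.2797     1.2546     0.1476]
  [   0.2719     0.6642     1.2546]
First solve x = (I − A)⁻¹ d = adj(I−A)·d / det(I−A); in particular x_1 = (0.6775·65 + 0.0000·25 + 0.0000·185) / 0.643625 = 44.0375 / 0.643625 ≈ 68.421.
Intermediate flow from 1 to 1: z_11 = a_11 · x_1 = 0.05 × 44.0375 / 0.643625 = 2.201875 / 0.643625 ≈ 3.4.

z_11 = 3.4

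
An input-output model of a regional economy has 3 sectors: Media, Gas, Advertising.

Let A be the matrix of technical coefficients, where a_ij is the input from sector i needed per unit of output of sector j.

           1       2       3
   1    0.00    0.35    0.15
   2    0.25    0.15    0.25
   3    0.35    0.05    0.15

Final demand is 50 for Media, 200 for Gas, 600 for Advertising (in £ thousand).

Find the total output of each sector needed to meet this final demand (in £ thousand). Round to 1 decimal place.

I − A =
  [   1.00    -0.35    -0.15]
  [  -0.25     0.85    -0.25]
  [  -0.35    -0.05     0.85]
Cofactors of I−A, C_ij = (−1)^(i+j)·(minor ij) (rows/columns in the sector order above):
  C_11 = (0.85)(0.85) − (-0.25)(-0.05) = 0.7100
  C_12 = −[(-0.25)(0.85) − (-0.25)(-0.35)] = 0.3000
  C_13 = (-0.25)(-0.05) − (0.85)(-0.35) = 0.3100
  C_21 = −[(-0.35)(0.85) − (-0.15)(-0.05)] = 0.3050
  C_22 = (1.00)(0.85) − (-0.15)(-0.35) = 0.7975
  C_23 = −[(1.00)(-0.05) − (-0.35)(-0.35)] = 0.1725
  C_31 = (-0.35)(-0.25) − (-0.15)(0.85) = 0.2150
  C_32 = −[(1.00)(-0.25) − (-0.15)(-0.25)] = 0.2875
  C_33 = (1.00)(0.85) − (-0.35)(-0.25) = 0.7625
det(I−A) = Σ_j (I−A)_1j·C_1j = (1.00)(0.7100) + (-0.35)(0.3000) + (-0.15)(0.3100) = 0.5585
adj(I−A) = Cᵀ =
  [ 0.7100   0.3050   0.2150]
  [ 0.3000   0.7975   0.2875]
  [ 0.3100   0.1725   0.7625]
(I − A)⁻¹ = adj(I−A) / det(I−A) ≈
  [   1.2713     0.5461     0.3850]
  [   0.5372     1.4279     0.5148]
  [   0.5551     0.3089     1.3653]
x = (I − A)⁻¹ d = adj(I−A)·d / det(I−A), with det(I−A) = 0.5585:
  x_1 = (0.7100·50 + 0.3050·200 + 0.2150·600) / 0.5585 = 225.50 / 0.5585 ≈ 403.8
  x_2 = (0.3000·50 + 0.7975·200 + 0.2875·600) / 0.5585 = 347.00 / 0.5585 ≈ 621.3
  x_3 = (0.3100·50 + 0.1725·200 + 0.7625·600) / 0.5585 = 507.50 / 0.5585 ≈ 908.7

x_1 = 403.8, x_2 = 621.3, x_3 = 908.7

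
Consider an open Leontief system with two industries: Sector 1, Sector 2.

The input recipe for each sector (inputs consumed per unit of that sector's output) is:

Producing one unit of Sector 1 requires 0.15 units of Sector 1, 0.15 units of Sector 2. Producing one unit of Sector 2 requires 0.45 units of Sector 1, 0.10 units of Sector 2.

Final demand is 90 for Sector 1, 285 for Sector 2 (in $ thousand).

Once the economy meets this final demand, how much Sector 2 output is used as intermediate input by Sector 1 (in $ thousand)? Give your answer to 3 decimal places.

I − A =
  [   0.85    -0.45]
  [  -0.15     0.90]
det(I−A) = (0.85)(0.90) − (-0.45)(-0.15) = 0.6975
adj(I−A) = [[0.90, 0.45], [0.15, 0.85]]
(I − A)⁻¹ = adj(I−A) / det(I−A) ≈
  [   1.2903     0.6452]
  [   0.2151     1.2186]
First solve x = (I − A)⁻¹ d = adj(I−A)·d / det(I−A); in particular x_1 = (0.90·90 + 0.45·285) / 0.6975 = 209.25 / 0.6975 = 300.00000.
Intermediate flow from 2 to 1: z_21 = a_21 · x_1 = 0.15 × 209.25 / 0.6975 = 31.3875 / 0.6975 = 45.000.

z_21 = 45.000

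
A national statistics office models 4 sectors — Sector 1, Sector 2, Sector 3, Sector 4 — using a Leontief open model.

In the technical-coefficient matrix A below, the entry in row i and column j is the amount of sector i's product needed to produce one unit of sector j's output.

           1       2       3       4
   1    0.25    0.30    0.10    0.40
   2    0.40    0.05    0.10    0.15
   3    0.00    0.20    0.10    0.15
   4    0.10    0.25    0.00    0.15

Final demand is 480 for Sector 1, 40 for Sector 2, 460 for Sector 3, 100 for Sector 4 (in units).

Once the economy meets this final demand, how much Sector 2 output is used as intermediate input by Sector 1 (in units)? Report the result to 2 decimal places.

z_21 = 520.81

I − A =
  [   0.75    -0.30    -0.10    -0.40]
  [  -0.40     0.95    -0.10    -0.15]
  [   0.00    -0.20     0.90    -0.15]
  [  -0.10    -0.25     0.00     0.85]
Compute the cofactors C_ij = (−1)^(i+j)·(3×3 minor ij) of I−A; the adjugate is their transpose:
adj(I−A) = Cᵀ =
  [ 0.672250   0.340250   0.112500   0.396250]
  [ 0.321000   0.536250   0.095250   0.262500]
  [ 0.100250   0.152125   0.393000   0.143375]
  [ 0.173500   0.197750   0.041250   0.510250]
det(I−A) = Σ_j (I−A)_1j·C_1j = (0.75)(0.672250) + (-0.30)(0.321000) + (-0.10)(0.100250) + (-0.40)(0.173500) = 0.3284625
(I − A)⁻¹ = adj(I−A) / det(I−A) ≈
  [   2.0467     1.0359     0.3425     1.2064]
  [   0.9773     1.6326     0.2900     0.7992]
  [   0.3052     0.4631     1.1965     0.4365]
  [   0.5282     0.6020     0.1256     1.5534]
First solve x = (I − A)⁻¹ d = adj(I−A)·d / det(I−A); in particular x_1 = (0.672250·480 + 0.340250·40 + 0.112500·460 + 0.396250·100) / 0.3284625 = 427.665 / 0.3284625 ≈ 1302.0208.
Intermediate flow from 2 to 1: z_21 = a_21 · x_1 = 0.40 × 427.665 / 0.3284625 = 171.066 / 0.3284625 ≈ 520.81.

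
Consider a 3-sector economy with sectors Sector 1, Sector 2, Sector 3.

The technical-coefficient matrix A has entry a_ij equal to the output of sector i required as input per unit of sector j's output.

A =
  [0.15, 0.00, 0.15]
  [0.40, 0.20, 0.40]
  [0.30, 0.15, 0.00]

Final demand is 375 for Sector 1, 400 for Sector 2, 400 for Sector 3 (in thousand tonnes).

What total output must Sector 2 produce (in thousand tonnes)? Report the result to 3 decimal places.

x_2 = 1159.247

I − A =
  [   0.85     0.00    -0.15]
  [  -0.40     0.80    -0.40]
  [  -0.30    -0.15     1.00]
Cofactors of I−A, C_ij = (−1)^(i+j)·(minor ij) (rows/columns in the sector order above):
  C_11 = (0.80)(1.00) − (-0.40)(-0.15) = 0.7400
  C_12 = −[(-0.40)(1.00) − (-0.40)(-0.30)] = 0.5200
  C_13 = (-0.40)(-0.15) − (0.80)(-0.30) = 0.3000
  C_21 = −[(0.00)(1.00) − (-0.15)(-0.15)] = 0.0225
  C_22 = (0.85)(1.00) − (-0.15)(-0.30) = 0.8050
  C_23 = −[(0.85)(-0.15) − (0.00)(-0.30)] = 0.1275
  C_31 = (0.00)(-0.40) − (-0.15)(0.80) = 0.1200
  C_32 = −[(0.85)(-0.40) − (-0.15)(-0.40)] = 0.4000
  C_33 = (0.85)(0.80) − (0.00)(-0.40) = 0.6800
det(I−A) = Σ_j (I−A)_1j·C_1j = (0.85)(0.7400) + (0.00)(0.5200) + (-0.15)(0.3000) = 0.5840
adj(I−A) = Cᵀ =
  [ 0.7400   0.0225   0.1200]
  [ 0.5200   0.8050   0.4000]
  [ 0.3000   0.1275   0.6800]
(I − A)⁻¹ = adj(I−A) / det(I−A) ≈
  [   1.2671     0.0385     0.2055]
  [   0.8904     1.3784     0.6849]
  [   0.5137     0.2183     1.1644]
x = (I − A)⁻¹ d = adj(I−A)·d / det(I−A), with det(I−A) = 0.5840:
  x_1 = (0.7400·375 + 0.0225·400 + 0.1200·400) / 0.5840 = 334.50 / 0.5840 ≈ 572.774
  x_2 = (0.5200·375 + 0.8050·400 + 0.4000·400) / 0.5840 = 677.00 / 0.5840 ≈ 1159.247
  x_3 = (0.3000·375 + 0.1275·400 + 0.6800·400) / 0.5840 = 435.50 / 0.5840 ≈ 745.719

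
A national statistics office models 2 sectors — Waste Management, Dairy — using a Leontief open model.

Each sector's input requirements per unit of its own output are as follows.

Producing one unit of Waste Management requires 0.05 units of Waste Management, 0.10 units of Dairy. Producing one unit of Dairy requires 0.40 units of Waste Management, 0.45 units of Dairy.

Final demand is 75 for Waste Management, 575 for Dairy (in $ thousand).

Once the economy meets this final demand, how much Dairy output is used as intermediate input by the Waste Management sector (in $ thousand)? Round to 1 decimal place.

z_21 = 56.2

I − A =
  [   0.95    -0.40]
  [  -0.10     0.55]
det(I−A) = (0.95)(0.55) − (-0.40)(-0.10) = 0.4825
adj(I−A) = [[0.55, 0.40], [0.10, 0.95]]
(I − A)⁻¹ = adj(I−A) / det(I−A) ≈
  [   1.1399     0.8290]
  [   0.2073     1.9689]
First solve x = (I − A)⁻¹ d = adj(I−A)·d / det(I−A); in particular x_1 = (0.55·75 + 0.40·575) / 0.4825 = 271.25 / 0.4825 ≈ 562.176.
Intermediate flow from 2 to 1: z_21 = a_21 · x_1 = 0.10 × 271.25 / 0.4825 = 27.125 / 0.4825 ≈ 56.2.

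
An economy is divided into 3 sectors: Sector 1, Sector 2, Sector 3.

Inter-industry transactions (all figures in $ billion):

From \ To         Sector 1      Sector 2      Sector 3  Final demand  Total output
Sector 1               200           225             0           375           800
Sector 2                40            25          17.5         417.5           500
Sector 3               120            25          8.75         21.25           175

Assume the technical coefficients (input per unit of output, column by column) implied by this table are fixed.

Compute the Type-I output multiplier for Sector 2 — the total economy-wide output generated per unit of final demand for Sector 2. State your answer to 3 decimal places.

Technical coefficients a_ij = z_ij / X_j:
  a_11 = 200/800 = 0.25, a_21 = 40/800 = 0.05, a_31 = 120/800 = 0.15
  a_12 = 225/500 = 0.45, a_22 = 25/500 = 0.05, a_32 = 25/500 = 0.05
  a_13 = 0/175 = 0.00, a_23 = 17.5/175 = 0.10, a_33 = 8.75/175 = 0.05
I − A =
  [   0.75    -0.45     0.00]
  [  -0.05     0.95    -0.10]
  [  -0.15    -0.05     0.95]
Cofactors of I−A, C_ij = (−1)^(i+j)·(minor ij) (rows/columns in the sector order above):
  C_11 = (0.95)(0.95) − (-0.10)(-0.05) = 0.8975
  C_12 = −[(-0.05)(0.95) − (-0.10)(-0.15)] = 0.0625
  C_13 = (-0.05)(-0.05) − (0.95)(-0.15) = 0.1450
  C_21 = −[(-0.45)(0.95) − (0.00)(-0.05)] = 0.4275
  C_22 = (0.75)(0.95) − (0.00)(-0.15) = 0.7125
  C_23 = −[(0.75)(-0.05) − (-0.45)(-0.15)] = 0.1050
  C_31 = (-0.45)(-0.10) − (0.00)(0.95) = 0.0450
  C_32 = −[(0.75)(-0.10) − (0.00)(-0.05)] = 0.0750
  C_33 = (0.75)(0.95) − (-0.45)(-0.05) = 0.6900
det(I−A) = Σ_j (I−A)_1j·C_1j = (0.75)(0.8975) + (-0.45)(0.0625) + (0.00)(0.1450) = 0.6450
adj(I−A) = Cᵀ =
  [ 0.8975   0.4275   0.0450]
  [ 0.0625   0.7125   0.0750]
  [ 0.1450   0.1050   0.6900]
(I − A)⁻¹ = adj(I−A) / det(I−A) ≈
  [   1.3915     0.6628     0.0698]
  [   0.0969     1.1047     0.1163]
  [   0.2248     0.1628     1.0698]
The output multiplier for sector j is the column-j sum of the Leontief inverse (I − A)⁻¹ = adj(I−A) / det(I−A).
Column 2 of adj(I−A): (0.4275, 0.7125, 0.1050); det(I−A) = 0.6450.
m_2 = (0.4275 + 0.7125 + 0.1050) / 0.6450 = 1.245 / 0.6450 ≈ 1.930.

m_2 = 1.930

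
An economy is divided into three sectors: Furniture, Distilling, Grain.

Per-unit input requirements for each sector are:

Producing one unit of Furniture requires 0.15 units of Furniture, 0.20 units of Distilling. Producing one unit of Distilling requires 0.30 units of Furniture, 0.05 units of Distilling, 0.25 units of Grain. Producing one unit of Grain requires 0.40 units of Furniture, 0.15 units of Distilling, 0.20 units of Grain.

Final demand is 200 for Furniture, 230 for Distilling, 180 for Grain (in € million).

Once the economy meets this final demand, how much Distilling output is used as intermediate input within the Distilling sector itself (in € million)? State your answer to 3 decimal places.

I − A =
  [   0.85    -0.30    -0.40]
  [  -0.20     0.95    -0.15]
  [   0.00    -0.25     0.80]
Cofactors of I−A, C_ij = (−1)^(i+j)·(minor ij) (rows/columns in the sector order above):
  C_11 = (0.95)(0.80) − (-0.15)(-0.25) = 0.7225
  C_12 = −[(-0.20)(0.80) − (-0.15)(0.00)] = 0.1600
  C_13 = (-0.20)(-0.25) − (0.95)(0.00) = 0.0500
  C_21 = −[(-0.30)(0.80) − (-0.40)(-0.25)] = 0.3400
  C_22 = (0.85)(0.80) − (-0.40)(0.00) = 0.6800
  C_23 = −[(0.85)(-0.25) − (-0.30)(0.00)] = 0.2125
  C_31 = (-0.30)(-0.15) − (-0.40)(0.95) = 0.4250
  C_32 = −[(0.85)(-0.15) − (-0.40)(-0.20)] = 0.2075
  C_33 = (0.85)(0.95) − (-0.30)(-0.20) = 0.7475
det(I−A) = Σ_j (I−A)_1j·C_1j = (0.85)(0.7225) + (-0.30)(0.1600) + (-0.40)(0.0500) = 0.546125
adj(I−A) = Cᵀ =
  [ 0.7225   0.3400   0.4250]
  [ 0.1600   0.6800   0.2075]
  [ 0.0500   0.2125   0.7475]
(I − A)⁻¹ = adj(I−A) / det(I−A) ≈
  [   1.3230     0.6226     0.7782]
  [   0.2930     1.2451     0.3799]
  [   0.0916     0.3891     1.3687]
First solve x = (I − A)⁻¹ d = adj(I−A)·d / det(I−A); in particular x_D = (0.1600·200 + 0.6800·230 + 0.2075·180) / 0.546125 = 225.75 / 0.546125 ≈ 413.36690.
Intermediate flow from D to D: z_DD = a_DD · x_D = 0.05 × 225.75 / 0.546125 = 11.2875 / 0.546125 ≈ 20.668.

z_DD = 20.668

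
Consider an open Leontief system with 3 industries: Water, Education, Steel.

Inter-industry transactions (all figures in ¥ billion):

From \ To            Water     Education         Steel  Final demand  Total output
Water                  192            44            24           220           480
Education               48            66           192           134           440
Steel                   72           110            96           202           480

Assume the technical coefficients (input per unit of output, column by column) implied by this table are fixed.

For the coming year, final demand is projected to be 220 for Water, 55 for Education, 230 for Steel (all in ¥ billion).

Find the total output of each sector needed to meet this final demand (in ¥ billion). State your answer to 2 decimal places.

Technical coefficients a_ij = z_ij / X_j:
  a_11 = 192/480 = 0.40, a_21 = 48/480 = 0.10, a_31 = 72/480 = 0.15
  a_12 = 44/440 = 0.10, a_22 = 66/440 = 0.15, a_32 = 110/440 = 0.25
  a_13 = 24/480 = 0.05, a_23 = 192/480 = 0.40, a_33 = 96/480 = 0.20
I − A =
  [   0.60    -0.10    -0.05]
  [  -0.10     0.85    -0.40]
  [  -0.15    -0.25     0.80]
Cofactors of I−A, C_ij = (−1)^(i+j)·(minor ij) (rows/columns in the sector order above):
  C_11 = (0.85)(0.80) − (-0.40)(-0.25) = 0.5800
  C_12 = −[(-0.10)(0.80) − (-0.40)(-0.15)] = 0.1400
  C_13 = (-0.10)(-0.25) − (0.85)(-0.15) = 0.1525
  C_21 = −[(-0.10)(0.80) − (-0.05)(-0.25)] = 0.0925
  C_22 = (0.60)(0.80) − (-0.05)(-0.15) = 0.4725
  C_23 = −[(0.60)(-0.25) − (-0.10)(-0.15)] = 0.1650
  C_31 = (-0.10)(-0.40) − (-0.05)(0.85) = 0.0825
  C_32 = −[(0.60)(-0.40) − (-0.05)(-0.10)] = 0.2450
  C_33 = (0.60)(0.85) − (-0.10)(-0.10) = 0.5000
det(I−A) = Σ_j (I−A)_1j·C_1j = (0.60)(0.5800) + (-0.10)(0.1400) + (-0.05)(0.1525) = 0.326375
adj(I−A) = Cᵀ =
  [ 0.5800   0.0925   0.0825]
  [ 0.1400   0.4725   0.2450]
  [ 0.1525   0.1650   0.5000]
(I − A)⁻¹ = adj(I−A) / det(I−A) ≈
  [   1.7771     0.2834     0.2528]
  [   0.4290     1.4477     0.7507]
  [   0.4673     0.5056     1.5320]
x = (I − A)⁻¹ d = adj(I−A)·d / det(I−A), with det(I−A) = 0.326375:
  x_1 = (0.5800·220 + 0.0925·55 + 0.0825·230) / 0.326375 = 151.6625 / 0.326375 ≈ 464.69
  x_2 = (0.1400·220 + 0.4725·55 + 0.2450·230) / 0.326375 = 113.1375 / 0.326375 ≈ 346.65
  x_3 = (0.1525·220 + 0.1650·55 + 0.5000·230) / 0.326375 = 157.625 / 0.326375 ≈ 482.96

x_1 = 464.69, x_2 = 346.65, x_3 = 482.96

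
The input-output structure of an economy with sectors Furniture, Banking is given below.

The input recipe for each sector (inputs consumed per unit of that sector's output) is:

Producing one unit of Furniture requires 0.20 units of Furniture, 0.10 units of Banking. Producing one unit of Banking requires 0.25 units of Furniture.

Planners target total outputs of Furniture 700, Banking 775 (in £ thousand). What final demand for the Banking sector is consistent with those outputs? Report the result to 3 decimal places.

d_B = 705.000

I − A =
  [   0.80    -0.25]
  [  -0.10     1.00]
d = (I − A) x:
  d_F = (+0.80)·700 + (-0.25)·775 = 366.250
  d_B = (-0.10)·700 + (+1.00)·775 = 705.000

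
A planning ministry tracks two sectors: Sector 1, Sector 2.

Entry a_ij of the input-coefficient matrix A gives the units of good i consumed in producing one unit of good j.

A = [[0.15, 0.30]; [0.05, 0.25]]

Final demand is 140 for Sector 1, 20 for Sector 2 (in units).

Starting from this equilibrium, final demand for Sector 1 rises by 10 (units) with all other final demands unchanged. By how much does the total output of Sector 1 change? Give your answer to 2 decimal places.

Δx_1 = 12.05

I − A =
  [   0.85    -0.30]
  [  -0.05     0.75]
det(I−A) = (0.85)(0.75) − (-0.30)(-0.05) = 0.6225
adj(I−A) = [[0.75, 0.30], [0.05, 0.85]]
(I − A)⁻¹ = adj(I−A) / det(I−A) ≈
  [   1.2048     0.4819]
  [   0.0803     1.3655]
Δx = (I − A)⁻¹ Δd with Δd having +10 in the Sector 1 component and 0 elsewhere.
So Δx_1 = L_11 · (+10), where L_11 = adj(I−A)_11 / det(I−A) = 0.75 / 0.6225.
Δx_1 = 0.75 × (+10) / 0.6225 = 7.50 / 0.6225 ≈ 12.05.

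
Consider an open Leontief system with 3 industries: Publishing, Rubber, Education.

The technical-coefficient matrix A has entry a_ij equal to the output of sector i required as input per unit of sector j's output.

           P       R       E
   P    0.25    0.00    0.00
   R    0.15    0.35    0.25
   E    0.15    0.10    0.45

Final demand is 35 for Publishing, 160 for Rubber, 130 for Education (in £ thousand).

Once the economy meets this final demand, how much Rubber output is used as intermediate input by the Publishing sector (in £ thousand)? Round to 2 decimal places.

z_RP = 7.00

I − A =
  [   0.75     0.00     0.00]
  [  -0.15     0.65    -0.25]
  [  -0.15    -0.10     0.55]
Cofactors of I−A, C_ij = (−1)^(i+j)·(minor ij) (rows/columns in the sector order above):
  C_11 = (0.65)(0.55) − (-0.25)(-0.10) = 0.3325
  C_12 = −[(-0.15)(0.55) − (-0.25)(-0.15)] = 0.1200
  C_13 = (-0.15)(-0.10) − (0.65)(-0.15) = 0.1125
  C_21 = −[(0.00)(0.55) − (0.00)(-0.10)] = 0.0000
  C_22 = (0.75)(0.55) − (0.00)(-0.15) = 0.4125
  C_23 = −[(0.75)(-0.10) − (0.00)(-0.15)] = 0.0750
  C_31 = (0.00)(-0.25) − (0.00)(0.65) = 0.0000
  C_32 = −[(0.75)(-0.25) − (0.00)(-0.15)] = 0.1875
  C_33 = (0.75)(0.65) − (0.00)(-0.15) = 0.4875
det(I−A) = Σ_j (I−A)_1j·C_1j = (0.75)(0.3325) + (0.00)(0.1200) + (0.00)(0.1125) = 0.249375
adj(I−A) = Cᵀ =
  [ 0.3325   0.0000   0.0000]
  [ 0.1200   0.4125   0.1875]
  [ 0.1125   0.0750   0.4875]
(I − A)⁻¹ = adj(I−A) / det(I−A) ≈
  [   1.3333     0.0000     0.0000]
  [   0.4812     1.6541     0.7519]
  [   0.4511     0.3008     1.9549]
First solve x = (I − A)⁻¹ d = adj(I−A)·d / det(I−A); in particular x_P = (0.3325·35 + 0.0000·160 + 0.0000·130) / 0.249375 = 11.6375 / 0.249375 ≈ 46.6667.
Intermediate flow from R to P: z_RP = a_RP · x_P = 0.15 × 11.6375 / 0.249375 = 1.745625 / 0.249375 = 7.00.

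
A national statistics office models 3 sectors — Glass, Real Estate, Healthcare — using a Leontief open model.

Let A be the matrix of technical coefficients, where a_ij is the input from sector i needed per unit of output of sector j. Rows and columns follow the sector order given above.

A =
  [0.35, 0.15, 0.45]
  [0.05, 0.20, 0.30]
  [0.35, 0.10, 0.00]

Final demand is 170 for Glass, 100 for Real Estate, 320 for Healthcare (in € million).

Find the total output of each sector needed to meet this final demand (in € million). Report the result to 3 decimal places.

I − A =
  [   0.65    -0.15    -0.45]
  [  -0.05     0.80    -0.30]
  [  -0.35    -0.10     1.00]
Cofactors of I−A, C_ij = (−1)^(i+j)·(minor ij) (rows/columns in the sector order above):
  C_11 = (0.80)(1.00) − (-0.30)(-0.10) = 0.7700
  C_12 = −[(-0.05)(1.00) − (-0.30)(-0.35)] = 0.1550
  C_13 = (-0.05)(-0.10) − (0.80)(-0.35) = 0.2850
  C_21 = −[(-0.15)(1.00) − (-0.45)(-0.10)] = 0.1950
  C_22 = (0.65)(1.00) − (-0.45)(-0.35) = 0.4925
  C_23 = −[(0.65)(-0.10) − (-0.15)(-0.35)] = 0.1175
  C_31 = (-0.15)(-0.30) − (-0.45)(0.80) = 0.4050
  C_32 = −[(0.65)(-0.30) − (-0.45)(-0.05)] = 0.2175
  C_33 = (0.65)(0.80) − (-0.15)(-0.05) = 0.5125
det(I−A) = Σ_j (I−A)_1j·C_1j = (0.65)(0.7700) + (-0.15)(0.1550) + (-0.45)(0.2850) = 0.3490
adj(I−A) = Cᵀ =
  [ 0.7700   0.1950   0.4050]
  [ 0.1550   0.4925   0.2175]
  [ 0.2850   0.1175   0.5125]
(I − A)⁻¹ = adj(I−A) / det(I−A) ≈
  [   2.2063     0.5587     1.1605]
  [   0.4441     1.4112     0.6232]
  [   0.8166     0.3367     1.4685]
x = (I − A)⁻¹ d = adj(I−A)·d / det(I−A), with det(I−A) = 0.3490:
  x_1 = (0.7700·170 + 0.1950·100 + 0.4050·320) / 0.3490 = 280.00 / 0.3490 ≈ 802.292
  x_2 = (0.1550·170 + 0.4925·100 + 0.2175·320) / 0.3490 = 145.20 / 0.3490 ≈ 416.046
  x_3 = (0.2850·170 + 0.1175·100 + 0.5125·320) / 0.3490 = 224.20 / 0.3490 ≈ 642.407

x_1 = 802.292, x_2 = 416.046, x_3 = 642.407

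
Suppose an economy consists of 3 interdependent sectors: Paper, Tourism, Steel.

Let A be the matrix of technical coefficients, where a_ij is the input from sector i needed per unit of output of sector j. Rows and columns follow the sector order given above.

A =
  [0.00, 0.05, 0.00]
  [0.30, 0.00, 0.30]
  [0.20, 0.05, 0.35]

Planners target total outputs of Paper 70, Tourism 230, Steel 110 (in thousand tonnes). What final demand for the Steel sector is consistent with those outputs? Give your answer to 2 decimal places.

I − A =
  [   1.00    -0.05     0.00]
  [  -0.30     1.00    -0.30]
  [  -0.20    -0.05     0.65]
d = (I − A) x:
  d_P = (+1.00)·70 + (-0.05)·230 + (+0.00)·110 = 58.50
  d_T = (-0.30)·70 + (+1.00)·230 + (-0.30)·110 = 176.00
  d_S = (-0.20)·70 + (-0.05)·230 + (+0.65)·110 = 46.00

d_S = 46.00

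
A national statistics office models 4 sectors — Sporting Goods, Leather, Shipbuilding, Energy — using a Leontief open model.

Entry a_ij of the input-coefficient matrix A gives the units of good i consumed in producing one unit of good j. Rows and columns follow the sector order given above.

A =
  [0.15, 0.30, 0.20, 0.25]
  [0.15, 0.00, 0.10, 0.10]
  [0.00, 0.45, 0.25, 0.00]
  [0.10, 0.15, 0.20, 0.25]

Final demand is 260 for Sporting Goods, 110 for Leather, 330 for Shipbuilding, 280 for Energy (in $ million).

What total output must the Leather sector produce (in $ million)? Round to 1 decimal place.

I − A =
  [   0.85    -0.30    -0.20    -0.25]
  [  -0.15     1.00    -0.10    -0.10]
  [   0.00    -0.45     0.75     0.00]
  [  -0.10    -0.15    -0.20     0.75]
Compute the cofactors C_ij = (−1)^(i+j)·(3×3 minor ij) of I−A; the adjugate is their transpose:
adj(I−A) = Cᵀ =
  [ 0.508500   0.286875   0.229250   0.207750]
  [ 0.091875   0.459375   0.110250   0.091875]
  [ 0.055125   0.275625   0.557375   0.055125]
  [ 0.100875   0.203625   0.201250   0.552000]
det(I−A) = Σ_j (I−A)_1j·C_1j = (0.85)(0.508500) + (-0.30)(0.091875) + (-0.20)(0.055125) + (-0.25)(0.100875) = 0.36841875
(I − A)⁻¹ = adj(I−A) / det(I−A) ≈
  [   1.3802     0.7787     0.6223     0.5639]
  [   0.2494     1.2469     0.2993     0.2494]
  [   0.1496     0.7481     1.5129     0.1496]
  [   0.2738     0.5527     0.5463     1.4983]
x = (I − A)⁻¹ d = adj(I−A)·d / det(I−A), with det(I−A) = 0.36841875:
  x_1 = (0.508500·260 + 0.286875·110 + 0.229250·330 + 0.207750·280) / 0.36841875 = 297.58875 / 0.36841875 ≈ 807.7
  x_2 = (0.091875·260 + 0.459375·110 + 0.110250·330 + 0.091875·280) / 0.36841875 = 136.52625 / 0.36841875 ≈ 370.6
  x_3 = (0.055125·260 + 0.275625·110 + 0.557375·330 + 0.055125·280) / 0.36841875 = 244.02 / 0.36841875 ≈ 662.3
  x_4 = (0.100875·260 + 0.203625·110 + 0.201250·330 + 0.552000·280) / 0.36841875 = 269.59875 / 0.36841875 ≈ 731.8

x_2 = 370.6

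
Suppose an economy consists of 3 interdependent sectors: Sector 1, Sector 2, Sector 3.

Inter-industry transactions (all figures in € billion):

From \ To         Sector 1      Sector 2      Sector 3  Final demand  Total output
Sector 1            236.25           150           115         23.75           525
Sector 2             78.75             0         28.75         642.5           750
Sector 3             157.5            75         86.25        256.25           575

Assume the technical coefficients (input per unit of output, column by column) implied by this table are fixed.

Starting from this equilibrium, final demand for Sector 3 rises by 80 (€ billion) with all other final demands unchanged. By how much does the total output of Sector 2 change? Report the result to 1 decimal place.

Δx_2 = 12.3

Technical coefficients a_ij = z_ij / X_j:
  a_11 = 236.25/525 = 0.45, a_21 = 78.75/525 = 0.15, a_31 = 157.5/525 = 0.30
  a_12 = 150/750 = 0.20, a_22 = 0/750 = 0.00, a_32 = 75/750 = 0.10
  a_13 = 115/575 = 0.20, a_23 = 28.75/575 = 0.05, a_33 = 86.25/575 = 0.15
I − A =
  [   0.55    -0.20    -0.20]
  [  -0.15     1.00    -0.05]
  [  -0.30    -0.10     0.85]
Cofactors of I−A, C_ij = (−1)^(i+j)·(minor ij) (rows/columns in the sector order above):
  C_11 = (1.00)(0.85) − (-0.05)(-0.10) = 0.8450
  C_12 = −[(-0.15)(0.85) − (-0.05)(-0.30)] = 0.1425
  C_13 = (-0.15)(-0.10) − (1.00)(-0.30) = 0.3150
  C_21 = −[(-0.20)(0.85) − (-0.20)(-0.10)] = 0.1900
  C_22 = (0.55)(0.85) − (-0.20)(-0.30) = 0.4075
  C_23 = −[(0.55)(-0.10) − (-0.20)(-0.30)] = 0.1150
  C_31 = (-0.20)(-0.05) − (-0.20)(1.00) = 0.2100
  C_32 = −[(0.55)(-0.05) − (-0.20)(-0.15)] = 0.0575
  C_33 = (0.55)(1.00) − (-0.20)(-0.15) = 0.5200
det(I−A) = Σ_j (I−A)_1j·C_1j = (0.55)(0.8450) + (-0.20)(0.1425) + (-0.20)(0.3150) = 0.37325
adj(I−A) = Cᵀ =
  [ 0.8450   0.1900   0.2100]
  [ 0.1425   0.4075   0.0575]
  [ 0.3150   0.1150   0.5200]
(I − A)⁻¹ = adj(I−A) / det(I−A) ≈
  [   2.2639     0.5090     0.5626]
  [   0.3818     1.0918     0.1541]
  [   0.8439     0.3081     1.3932]
Δx = (I − A)⁻¹ Δd with Δd having +80 in the Sector 3 component and 0 elsewhere.
So Δx_2 = L_23 · (+80), where L_23 = adj(I−A)_23 / det(I−A) = 0.0575 / 0.37325.
Δx_2 = 0.0575 × (+80) / 0.37325 = 4.60 / 0.37325 ≈ 12.3.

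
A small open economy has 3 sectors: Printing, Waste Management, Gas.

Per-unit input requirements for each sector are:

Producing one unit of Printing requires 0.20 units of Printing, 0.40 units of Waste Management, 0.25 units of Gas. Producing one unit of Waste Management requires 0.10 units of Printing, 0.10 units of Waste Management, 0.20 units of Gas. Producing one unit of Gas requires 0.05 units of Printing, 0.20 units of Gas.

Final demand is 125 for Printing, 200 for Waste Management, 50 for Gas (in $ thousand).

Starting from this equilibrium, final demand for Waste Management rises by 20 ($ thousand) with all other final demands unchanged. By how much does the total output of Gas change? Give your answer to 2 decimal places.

Δx_3 = 7.00

I − A =
  [   0.80    -0.10    -0.05]
  [  -0.40     0.90     0.00]
  [  -0.25    -0.20     0.80]
Cofactors of I−A, C_ij = (−1)^(i+j)·(minor ij) (rows/columns in the sector order above):
  C_11 = (0.90)(0.80) − (0.00)(-0.20) = 0.7200
  C_12 = −[(-0.40)(0.80) − (0.00)(-0.25)] = 0.3200
  C_13 = (-0.40)(-0.20) − (0.90)(-0.25) = 0.3050
  C_21 = −[(-0.10)(0.80) − (-0.05)(-0.20)] = 0.0900
  C_22 = (0.80)(0.80) − (-0.05)(-0.25) = 0.6275
  C_23 = −[(0.80)(-0.20) − (-0.10)(-0.25)] = 0.1850
  C_31 = (-0.10)(0.00) − (-0.05)(0.90) = 0.0450
  C_32 = −[(0.80)(0.00) − (-0.05)(-0.40)] = 0.0200
  C_33 = (0.80)(0.90) − (-0.10)(-0.40) = 0.6800
det(I−A) = Σ_j (I−A)_1j·C_1j = (0.80)(0.7200) + (-0.10)(0.3200) + (-0.05)(0.3050) = 0.52875
adj(I−A) = Cᵀ =
  [ 0.7200   0.0900   0.0450]
  [ 0.3200   0.6275   0.0200]
  [ 0.3050   0.1850   0.6800]
(I − A)⁻¹ = adj(I−A) / det(I−A) ≈
  [   1.3617     0.1702     0.0851]
  [   0.6052     1.1868     0.0378]
  [   0.5768     0.3499     1.2861]
Δx = (I − A)⁻¹ Δd with Δd having +20 in the Waste Management component and 0 elsewhere.
So Δx_3 = L_32 · (+20), where L_32 = adj(I−A)_32 / det(I−A) = 0.1850 / 0.52875.
Δx_3 = 0.1850 × (+20) / 0.52875 = 3.70 / 0.52875 ≈ 7.00.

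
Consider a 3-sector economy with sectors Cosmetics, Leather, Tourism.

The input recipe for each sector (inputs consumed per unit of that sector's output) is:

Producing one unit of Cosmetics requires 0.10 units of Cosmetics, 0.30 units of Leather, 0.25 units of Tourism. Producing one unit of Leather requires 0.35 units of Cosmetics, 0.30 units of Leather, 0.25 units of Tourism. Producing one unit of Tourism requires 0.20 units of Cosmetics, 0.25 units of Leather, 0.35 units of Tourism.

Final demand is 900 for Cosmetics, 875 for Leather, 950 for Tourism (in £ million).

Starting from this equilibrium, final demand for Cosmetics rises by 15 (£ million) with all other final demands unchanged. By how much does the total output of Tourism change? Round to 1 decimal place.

Δx_T = 17.6

I − A =
  [   0.90    -0.35    -0.20]
  [  -0.30     0.70    -0.25]
  [  -0.25    -0.25     0.65]
Cofactors of I−A, C_ij = (−1)^(i+j)·(minor ij) (rows/columns in the sector order above):
  C_11 = (0.70)(0.65) − (-0.25)(-0.25) = 0.3925
  C_12 = −[(-0.30)(0.65) − (-0.25)(-0.25)] = 0.2575
  C_13 = (-0.30)(-0.25) − (0.70)(-0.25) = 0.2500
  C_21 = −[(-0.35)(0.65) − (-0.20)(-0.25)] = 0.2775
  C_22 = (0.90)(0.65) − (-0.20)(-0.25) = 0.5350
  C_23 = −[(0.90)(-0.25) − (-0.35)(-0.25)] = 0.3125
  C_31 = (-0.35)(-0.25) − (-0.20)(0.70) = 0.2275
  C_32 = −[(0.90)(-0.25) − (-0.20)(-0.30)] = 0.2850
  C_33 = (0.90)(0.70) − (-0.35)(-0.30) = 0.5250
det(I−A) = Σ_j (I−A)_1j·C_1j = (0.90)(0.3925) + (-0.35)(0.2575) + (-0.20)(0.2500) = 0.213125
adj(I−A) = Cᵀ =
  [ 0.3925   0.2775   0.2275]
  [ 0.2575   0.5350   0.2850]
  [ 0.2500   0.3125   0.5250]
(I − A)⁻¹ = adj(I−A) / det(I−A) ≈
  [   1.8416     1.3021     1.0674]
  [   1.2082     2.5103     1.3372]
  [   1.1730     1.4663     2.4633]
Δx = (I − A)⁻¹ Δd with Δd having +15 in the Cosmetics component and 0 elsewhere.
So Δx_T = L_TC · (+15), where L_TC = adj(I−A)_TC / det(I−A) = 0.2500 / 0.213125.
Δx_T = 0.2500 × (+15) / 0.213125 = 3.75 / 0.213125 ≈ 17.6.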